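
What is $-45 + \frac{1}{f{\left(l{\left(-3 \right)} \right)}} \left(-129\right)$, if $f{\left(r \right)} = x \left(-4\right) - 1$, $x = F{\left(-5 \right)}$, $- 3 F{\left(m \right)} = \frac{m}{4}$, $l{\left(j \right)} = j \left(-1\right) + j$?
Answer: $\frac{27}{8} \approx 3.375$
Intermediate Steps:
$l{\left(j \right)} = 0$ ($l{\left(j \right)} = - j + j = 0$)
$F{\left(m \right)} = - \frac{m}{12}$ ($F{\left(m \right)} = - \frac{m \frac{1}{4}}{3} = - \frac{\frac{1}{4} m}{3} = - \frac{m}{12}$)
$x = \frac{5}{12}$ ($x = \left(- \frac{1}{12}\right) \left(-5\right) = \frac{5}{12} \approx 0.41667$)
$f{\left(r \right)} = - \frac{8}{3}$ ($f{\left(r \right)} = \frac{5}{12} \left(-4\right) - 1 = - \frac{5}{3} - 1 = - \frac{8}{3}$)
$-45 + \frac{1}{f{\left(l{\left(-3 \right)} \right)}} \left(-129\right) = -45 + \frac{1}{- \frac{8}{3}} \left(-129\right) = -45 - - \frac{387}{8} = -45 + \frac{387}{8} = \frac{27}{8}$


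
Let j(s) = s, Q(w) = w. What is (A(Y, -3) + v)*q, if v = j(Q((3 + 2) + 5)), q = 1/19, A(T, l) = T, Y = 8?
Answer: 18/19 ≈ 0.94737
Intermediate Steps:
q = 1/19 ≈ 0.052632
v = 10 (v = (3 + 2) + 5 = 5 + 5 = 10)
(A(Y, -3) + v)*q = (8 + 10)*(1/19) = 18*(1/19) = 18/19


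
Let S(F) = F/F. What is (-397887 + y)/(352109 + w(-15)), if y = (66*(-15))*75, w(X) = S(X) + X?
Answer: -157379/117365 ≈ -1.3409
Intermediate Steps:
S(F) = 1
w(X) = 1 + X
y = -74250 (y = -990*75 = -74250)
(-397887 + y)/(352109 + w(-15)) = (-397887 - 74250)/(352109 + (1 - 15)) = -472137/(352109 - 14) = -472137/352095 = -472137*1/352095 = -157379/117365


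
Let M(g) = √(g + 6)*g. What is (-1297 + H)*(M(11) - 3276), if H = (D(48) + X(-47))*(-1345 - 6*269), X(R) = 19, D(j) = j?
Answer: 653725800 - 2195050*√17 ≈ 6.4468e+8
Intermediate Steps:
M(g) = g*√(6 + g) (M(g) = √(6 + g)*g = g*√(6 + g))
H = -198253 (H = (48 + 19)*(-1345 - 6*269) = 67*(-1345 - 1614) = 67*(-2959) = -198253)
(-1297 + H)*(M(11) - 3276) = (-1297 - 198253)*(11*√(6 + 11) - 3276) = -199550*(11*√17 - 3276) = -199550*(-3276 + 11*√17) = 653725800 - 2195050*√17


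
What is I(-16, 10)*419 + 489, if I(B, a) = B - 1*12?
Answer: -11243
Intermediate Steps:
I(B, a) = -12 + B (I(B, a) = B - 12 = -12 + B)
I(-16, 10)*419 + 489 = (-12 - 16)*419 + 489 = -28*419 + 489 = -11732 + 489 = -11243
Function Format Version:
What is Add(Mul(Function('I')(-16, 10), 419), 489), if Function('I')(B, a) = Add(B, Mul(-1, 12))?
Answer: -11243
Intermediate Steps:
Function('I')(B, a) = Add(-12, B) (Function('I')(B, a) = Add(B, -12) = Add(-12, B))
Add(Mul(Function('I')(-16, 10), 419), 489) = Add(Mul(Add(-12, -16), 419), 489) = Add(Mul(-28, 419), 489) = Add(-11732, 489) = -11243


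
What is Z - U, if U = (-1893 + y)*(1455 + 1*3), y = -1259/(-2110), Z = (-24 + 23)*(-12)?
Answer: 2910888519/1055 ≈ 2.7591e+6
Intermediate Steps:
Z = 12 (Z = -1*(-12) = 12)
y = 1259/2110 (y = -1259*(-1/2110) = 1259/2110 ≈ 0.59668)
U = -2910875859/1055 (U = (-1893 + 1259/2110)*(1455 + 1*3) = -3992971*(1455 + 3)/2110 = -3992971/2110*1458 = -2910875859/1055 ≈ -2.7591e+6)
Z - U = 12 - 1*(-2910875859/1055) = 12 + 2910875859/1055 = 2910888519/1055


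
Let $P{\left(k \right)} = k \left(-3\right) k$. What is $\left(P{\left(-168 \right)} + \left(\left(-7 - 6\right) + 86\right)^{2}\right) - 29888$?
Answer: $-109231$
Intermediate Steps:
$P{\left(k \right)} = - 3 k^{2}$ ($P{\left(k \right)} = - 3 k k = - 3 k^{2}$)
$\left(P{\left(-168 \right)} + \left(\left(-7 - 6\right) + 86\right)^{2}\right) - 29888 = \left(- 3 \left(-168\right)^{2} + \left(\left(-7 - 6\right) + 86\right)^{2}\right) - 29888 = \left(\left(-3\right) 28224 + \left(\left(-7 - 6\right) + 86\right)^{2}\right) - 29888 = \left(-84672 + \left(-13 + 86\right)^{2}\right) - 29888 = \left(-84672 + 73^{2}\right) - 29888 = \left(-84672 + 5329\right) - 29888 = -79343 - 29888 = -109231$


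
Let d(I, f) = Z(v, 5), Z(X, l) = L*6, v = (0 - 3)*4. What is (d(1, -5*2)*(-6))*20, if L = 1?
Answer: -720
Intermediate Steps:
v = -12 (v = -3*4 = -12)
Z(X, l) = 6 (Z(X, l) = 1*6 = 6)
d(I, f) = 6
(d(1, -5*2)*(-6))*20 = (6*(-6))*20 = -36*20 = -720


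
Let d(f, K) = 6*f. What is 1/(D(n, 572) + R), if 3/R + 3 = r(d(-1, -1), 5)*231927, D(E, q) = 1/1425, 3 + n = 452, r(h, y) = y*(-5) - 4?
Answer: 168147150/117923 ≈ 1425.9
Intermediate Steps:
r(h, y) = -4 - 5*y (r(h, y) = -5*y - 4 = -4 - 5*y)
n = 449 (n = -3 + 452 = 449)
D(E, q) = 1/1425
R = -1/2241962 (R = 3/(-3 + (-4 - 5*5)*231927) = 3/(-3 + (-4 - 25)*231927) = 3/(-3 - 29*231927) = 3/(-3 - 6725883) = 3/(-6725886) = 3*(-1/6725886) = -1/2241962 ≈ -4.4604e-7)
1/(D(n, 572) + R) = 1/(1/1425 - 1/2241962) = 1/(117923/168147150) = 168147150/117923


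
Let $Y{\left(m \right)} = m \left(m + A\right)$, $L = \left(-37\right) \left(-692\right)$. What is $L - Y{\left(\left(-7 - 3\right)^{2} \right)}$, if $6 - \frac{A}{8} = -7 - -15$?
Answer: $17204$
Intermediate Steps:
$A = -16$ ($A = 48 - 8 \left(-7 - -15\right) = 48 - 8 \left(-7 + 15\right) = 48 - 64 = -16$)
$L = 25604$
$Y{\left(m \right)} = m \left(-16 + m\right)$ ($Y{\left(m \right)} = m \left(m - 16\right) = m \left(-16 + m\right)$)
$L - Y{\left(\left(-7 - 3\right)^{2} \right)} = 25604 - \left(-7 - 3\right)^{2} \left(-16 + \left(-7 - 3\right)^{2}\right) = 25604 - \left(-10\right)^{2} \left(-16 + \left(-10\right)^{2}\right) = 25604 - 100 \left(-16 + 100\right) = 25604 - 100 \cdot 84 = 25604 - 8400 = 17204$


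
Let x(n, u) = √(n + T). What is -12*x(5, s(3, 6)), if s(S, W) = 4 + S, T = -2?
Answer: -12*√3 ≈ -20.785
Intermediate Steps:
x(n, u) = √(-2 + n) (x(n, u) = √(n - 2) = √(-2 + n))
-12*x(5, s(3, 6)) = -12*√(-2 + 5) = -12*√3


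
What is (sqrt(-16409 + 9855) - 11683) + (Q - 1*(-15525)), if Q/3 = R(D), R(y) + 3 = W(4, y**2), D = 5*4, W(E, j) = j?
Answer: 5033 + I*sqrt(6554) ≈ 5033.0 + 80.957*I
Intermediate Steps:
D = 20
R(y) = -3 + y**2
Q = 1191 (Q = 3*(-3 + 20**2) = 3*(-3 + 400) = 3*397 = 1191)
(sqrt(-16409 + 9855) - 11683) + (Q - 1*(-15525)) = (sqrt(-16409 + 9855) - 11683) + (1191 - 1*(-15525)) = (sqrt(-6554) - 11683) + (1191 + 15525) = (I*sqrt(6554) - 11683) + 16716 = (-11683 + I*sqrt(6554)) + 16716 = 5033 + I*sqrt(6554)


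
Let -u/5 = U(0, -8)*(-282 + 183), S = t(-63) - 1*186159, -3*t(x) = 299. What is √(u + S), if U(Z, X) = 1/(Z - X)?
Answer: I*√26812338/12 ≈ 431.51*I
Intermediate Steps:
t(x) = -299/3 (t(x) = -⅓*299 = -299/3)
S = -558776/3 (S = -299/3 - 1*186159 = -299/3 - 186159 = -558776/3 ≈ -1.8626e+5)
u = 495/8 (u = -5*(-1/(-8 - 1*0))*(-282 + 183) = -5*(-1/(-8 + 0))*(-99) = -5*(-1/(-8))*(-99) = -5*(-1*(-⅛))*(-99) = -5*(-99)/8 = -5*(-99/8) = 495/8 ≈ 61.875)
√(u + S) = √(495/8 - 558776/3) = √(-4468723/24) = I*√26812338/12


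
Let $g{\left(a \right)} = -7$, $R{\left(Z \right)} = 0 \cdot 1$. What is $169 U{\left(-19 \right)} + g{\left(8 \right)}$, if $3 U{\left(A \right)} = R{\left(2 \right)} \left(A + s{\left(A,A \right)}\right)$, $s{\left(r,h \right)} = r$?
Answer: $-7$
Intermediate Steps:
$R{\left(Z \right)} = 0$
$U{\left(A \right)} = 0$ ($U{\left(A \right)} = \frac{0 \left(A + A\right)}{3} = \frac{0 \cdot 2 A}{3} = \frac{1}{3} \cdot 0 = 0$)
$169 U{\left(-19 \right)} + g{\left(8 \right)} = 169 \cdot 0 - 7 = 0 - 7 = -7$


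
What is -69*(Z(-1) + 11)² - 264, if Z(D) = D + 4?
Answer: -13788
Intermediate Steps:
Z(D) = 4 + D
-69*(Z(-1) + 11)² - 264 = -69*((4 - 1) + 11)² - 264 = -69*(3 + 11)² - 264 = -69*14² - 264 = -69*196 - 264 = -13524 - 264 = -13788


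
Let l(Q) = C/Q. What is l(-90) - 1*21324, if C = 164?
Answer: -959662/45 ≈ -21326.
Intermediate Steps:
l(Q) = 164/Q
l(-90) - 1*21324 = 164/(-90) - 1*21324 = 164*(-1/90) - 21324 = -82/45 - 21324 = -959662/45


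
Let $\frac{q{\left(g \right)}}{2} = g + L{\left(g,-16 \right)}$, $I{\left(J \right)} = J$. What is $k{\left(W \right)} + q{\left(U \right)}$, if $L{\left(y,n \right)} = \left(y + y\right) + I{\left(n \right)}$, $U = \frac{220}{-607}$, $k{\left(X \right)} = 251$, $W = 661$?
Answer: $\frac{131613}{607} \approx 216.83$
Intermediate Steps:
$U = - \frac{220}{607}$ ($U = 220 \left(- \frac{1}{607}\right) = - \frac{220}{607} \approx -0.36244$)
$L{\left(y,n \right)} = n + 2 y$ ($L{\left(y,n \right)} = \left(y + y\right) + n = 2 y + n = n + 2 y$)
$q{\left(g \right)} = -32 + 6 g$ ($q{\left(g \right)} = 2 \left(g + \left(-16 + 2 g\right)\right) = 2 \left(-16 + 3 g\right) = -32 + 6 g$)
$k{\left(W \right)} + q{\left(U \right)} = 251 + \left(-32 + 6 \left(- \frac{220}{607}\right)\right) = 251 - \frac{20744}{607} = \frac{131613}{607}$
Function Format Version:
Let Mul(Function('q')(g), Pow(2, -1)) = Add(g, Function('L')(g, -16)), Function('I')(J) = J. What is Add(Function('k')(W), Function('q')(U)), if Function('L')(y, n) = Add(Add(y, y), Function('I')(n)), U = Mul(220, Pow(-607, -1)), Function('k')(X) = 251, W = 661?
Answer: Rational(131613, 607) ≈ 216.83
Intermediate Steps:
U = Rational(-220, 607) (U = Mul(220, Rational(-1, 607)) = Rational(-220, 607) ≈ -0.36244)
Function('L')(y, n) = Add(n, Mul(2, y)) (Function('L')(y, n) = Add(Add(y, y), n) = Add(Mul(2, y), n) = Add(n, Mul(2, y)))
Function('q')(g) = Add(-32, Mul(6, g)) (Function('q')(g) = Mul(2, Add(g, Add(-16, Mul(2, g)))) = Mul(2, Add(-16, Mul(3, g))) = Add(-32, Mul(6, g)))
Add(Function('k')(W), Function('q')(U)) = Add(251, Add(-32, Mul(6, Rational(-220, 607)))) = Add(251, Add(-32, Rational(-1320, 607))) = Add(251, Rational(-20744, 607)) = Rational(131613, 607)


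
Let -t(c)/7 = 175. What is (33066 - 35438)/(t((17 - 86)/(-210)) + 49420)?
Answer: -2372/48195 ≈ -0.049217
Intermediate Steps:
t(c) = -1225 (t(c) = -7*175 = -1225)
(33066 - 35438)/(t((17 - 86)/(-210)) + 49420) = (33066 - 35438)/(-1225 + 49420) = -2372/48195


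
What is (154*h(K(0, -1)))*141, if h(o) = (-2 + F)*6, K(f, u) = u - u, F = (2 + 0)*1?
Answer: 0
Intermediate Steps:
F = 2 (F = 2*1 = 2)
K(f, u) = 0
h(o) = 0 (h(o) = (-2 + 2)*6 = 0*6 = 0)
(154*h(K(0, -1)))*141 = (154*0)*141 = 0*141 = 0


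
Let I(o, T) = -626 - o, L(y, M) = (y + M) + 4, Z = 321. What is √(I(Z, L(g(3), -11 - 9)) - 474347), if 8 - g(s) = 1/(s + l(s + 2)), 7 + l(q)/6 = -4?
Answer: I*√475294 ≈ 689.42*I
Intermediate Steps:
l(q) = -66 (l(q) = -42 + 6*(-4) = -42 - 24 = -66)
g(s) = 8 - 1/(-66 + s) (g(s) = 8 - 1/(s - 66) = 8 - 1/(-66 + s))
L(y, M) = 4 + M + y (L(y, M) = (M + y) + 4 = 4 + M + y)
√(I(Z, L(g(3), -11 - 9)) - 474347) = √((-626 - 1*321) - 474347) = √((-626 - 321) - 474347) = √(-947 - 474347) = √(-475294) = I*√475294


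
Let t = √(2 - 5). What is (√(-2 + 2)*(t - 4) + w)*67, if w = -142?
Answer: -9514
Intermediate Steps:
t = I*√3 (t = √(-3) = I*√3 ≈ 1.732*I)
(√(-2 + 2)*(t - 4) + w)*67 = (√(-2 + 2)*(I*√3 - 4) - 142)*67 = (√0*(-4 + I*√3) - 142)*67 = (0*(-4 + I*√3) - 142)*67 = (0 - 142)*67 = -142*67 = -9514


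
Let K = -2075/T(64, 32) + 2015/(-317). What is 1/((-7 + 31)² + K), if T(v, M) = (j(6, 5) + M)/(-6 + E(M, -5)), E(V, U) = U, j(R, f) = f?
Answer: 11729/13916874 ≈ 0.00084279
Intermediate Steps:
T(v, M) = -5/11 - M/11 (T(v, M) = (5 + M)/(-6 - 5) = (5 + M)/(-11) = (5 + M)*(-1/11) = -5/11 - M/11)
K = 7160970/11729 (K = -2075/(-5/11 - 1/11*32) + 2015/(-317) = -2075/(-5/11 - 32/11) + 2015*(-1/317) = -2075/(-37/11) - 2015/317 = -2075*(-11/37) - 2015/317 = 22825/37 - 2015/317 = 7160970/11729 ≈ 610.54)
1/((-7 + 31)² + K) = 1/((-7 + 31)² + 7160970/11729) = 1/(24² + 7160970/11729) = 1/(576 + 7160970/11729) = 1/(13916874/11729) = 11729/13916874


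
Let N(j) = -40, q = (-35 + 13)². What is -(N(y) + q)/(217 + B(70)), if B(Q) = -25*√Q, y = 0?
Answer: -4588/159 - 3700*√70/1113 ≈ -56.669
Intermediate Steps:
q = 484 (q = (-22)² = 484)
-(N(y) + q)/(217 + B(70)) = -(-40 + 484)/(217 - 25*√70) = -444/(217 - 25*√70)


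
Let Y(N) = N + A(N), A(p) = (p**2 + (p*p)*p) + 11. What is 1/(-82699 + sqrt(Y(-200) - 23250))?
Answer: -82699/6847108040 - I*sqrt(7983439)/6847108040 ≈ -1.2078e-5 - 4.1266e-7*I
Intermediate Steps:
A(p) = 11 + p**2 + p**3 (A(p) = (p**2 + p**2*p) + 11 = (p**2 + p**3) + 11 = 11 + p**2 + p**3)
Y(N) = 11 + N + N**2 + N**3 (Y(N) = N + (11 + N**2 + N**3) = 11 + N + N**2 + N**3)
1/(-82699 + sqrt(Y(-200) - 23250)) = 1/(-82699 + sqrt((11 - 200 + (-200)**2 + (-200)**3) - 23250)) = 1/(-82699 + sqrt((11 - 200 + 40000 - 8000000) - 23250)) = 1/(-82699 + sqrt(-7960189 - 23250)) = 1/(-82699 + sqrt(-7983439)) = 1/(-82699 + I*sqrt(7983439))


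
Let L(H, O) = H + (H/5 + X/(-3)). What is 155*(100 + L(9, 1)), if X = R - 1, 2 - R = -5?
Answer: 16864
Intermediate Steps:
R = 7 (R = 2 - 1*(-5) = 2 + 5 = 7)
X = 6 (X = 7 - 1 = 6)
L(H, O) = -2 + 6*H/5 (L(H, O) = H + (H/5 + 6/(-3)) = H + (H*(⅕) + 6*(-⅓)) = H + (H/5 - 2) = H + (-2 + H/5) = -2 + 6*H/5)
155*(100 + L(9, 1)) = 155*(100 + (-2 + (6/5)*9)) = 155*(100 + (-2 + 54/5)) = 155*(100 + 44/5) = 155*(544/5) = 16864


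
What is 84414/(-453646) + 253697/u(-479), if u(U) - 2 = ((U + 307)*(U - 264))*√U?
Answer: -165091370211153407/887211432174248982 - 8105365453*I*√479/1955735159517 ≈ -0.18608 - 0.090705*I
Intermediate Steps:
u(U) = 2 + √U*(-264 + U)*(307 + U) (u(U) = 2 + ((U + 307)*(U - 264))*√U = 2 + ((307 + U)*(-264 + U))*√U = 2 + ((-264 + U)*(307 + U))*√U = 2 + √U*(-264 + U)*(307 + U))
84414/(-453646) + 253697/u(-479) = 84414/(-453646) + 253697/(2 + (-479)^(5/2) - 81048*I*√479 + 43*(-479)^(3/2)) = 84414*(-1/453646) + 253697/(2 + 229441*I*√479 - 81048*I*√479 + 43*(-479*I*√479)) = -42207/226823 + 253697/(2 + 229441*I*√479 - 81048*I*√479 - 20597*I*√479) = -42207/226823 + 253697/(2 + 127796*I*√479)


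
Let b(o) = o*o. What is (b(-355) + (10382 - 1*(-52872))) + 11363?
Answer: 200642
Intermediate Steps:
b(o) = o²
(b(-355) + (10382 - 1*(-52872))) + 11363 = ((-355)² + (10382 - 1*(-52872))) + 11363 = (126025 + (10382 + 52872)) + 11363 = (126025 + 63254) + 11363 = 189279 + 11363 = 200642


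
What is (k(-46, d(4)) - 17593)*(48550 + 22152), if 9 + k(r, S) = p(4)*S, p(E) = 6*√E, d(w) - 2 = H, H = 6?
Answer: -1237709212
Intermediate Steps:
d(w) = 8 (d(w) = 2 + 6 = 8)
k(r, S) = -9 + 12*S (k(r, S) = -9 + (6*√4)*S = -9 + (6*2)*S = -9 + 12*S)
(k(-46, d(4)) - 17593)*(48550 + 22152) = ((-9 + 12*8) - 17593)*(48550 + 22152) = ((-9 + 96) - 17593)*70702 = (87 - 17593)*70702 = -17506*70702 = -1237709212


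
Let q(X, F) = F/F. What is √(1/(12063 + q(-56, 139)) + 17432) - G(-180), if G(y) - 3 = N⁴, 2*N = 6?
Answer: -84 + √158565935346/3016 ≈ 48.030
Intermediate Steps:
N = 3 (N = (½)*6 = 3)
q(X, F) = 1
G(y) = 84 (G(y) = 3 + 3⁴ = 3 + 81 = 84)
√(1/(12063 + q(-56, 139)) + 17432) - G(-180) = √(1/(12063 + 1) + 17432) - 1*84 = √(1/12064 + 17432) - 84 = √(210299649/12064) - 84 = √158565935346/3016 - 84 = -84 + √158565935346/3016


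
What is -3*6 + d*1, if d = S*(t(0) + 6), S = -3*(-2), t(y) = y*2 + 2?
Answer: 30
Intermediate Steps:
t(y) = 2 + 2*y (t(y) = 2*y + 2 = 2 + 2*y)
S = 6
d = 48 (d = 6*((2 + 2*0) + 6) = 6*((2 + 0) + 6) = 6*(2 + 6) = 6*8 = 48)
-3*6 + d*1 = -3*6 + 48*1 = -18 + 48 = 30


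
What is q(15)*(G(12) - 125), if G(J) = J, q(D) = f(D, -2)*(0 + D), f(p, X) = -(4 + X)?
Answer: 3390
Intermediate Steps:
f(p, X) = -4 - X
q(D) = -2*D (q(D) = (-4 - 1*(-2))*(0 + D) = (-4 + 2)*D = -2*D)
q(15)*(G(12) - 125) = (-2*15)*(12 - 125) = -30*(-113) = 3390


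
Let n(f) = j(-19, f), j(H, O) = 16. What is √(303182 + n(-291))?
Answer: √303198 ≈ 550.63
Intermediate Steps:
n(f) = 16
√(303182 + n(-291)) = √(303182 + 16) = √303198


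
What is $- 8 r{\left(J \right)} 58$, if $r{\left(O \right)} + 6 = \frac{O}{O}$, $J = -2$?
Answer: $2320$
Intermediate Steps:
$r{\left(O \right)} = -5$ ($r{\left(O \right)} = -6 + \frac{O}{O} = -6 + 1 = -5$)
$- 8 r{\left(J \right)} 58 = \left(-8\right) \left(-5\right) 58 = 40 \cdot 58 = 2320$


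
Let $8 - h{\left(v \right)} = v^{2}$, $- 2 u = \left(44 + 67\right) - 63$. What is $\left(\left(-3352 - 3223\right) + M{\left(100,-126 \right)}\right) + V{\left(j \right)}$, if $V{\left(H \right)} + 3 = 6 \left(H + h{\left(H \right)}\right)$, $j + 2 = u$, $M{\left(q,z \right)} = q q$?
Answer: $-742$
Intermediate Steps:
$M{\left(q,z \right)} = q^{2}$
$u = -24$ ($u = - \frac{\left(44 + 67\right) - 63}{2} = - \frac{111 - 63}{2} = \left(- \frac{1}{2}\right) 48 = -24$)
$j = -26$ ($j = -2 - 24 = -26$)
$h{\left(v \right)} = 8 - v^{2}$
$V{\left(H \right)} = 45 - 6 H^{2} + 6 H$ ($V{\left(H \right)} = -3 + 6 \left(H - \left(-8 + H^{2}\right)\right) = -3 + 6 \left(8 + H - H^{2}\right) = -3 + \left(48 - 6 H^{2} + 6 H\right) = 45 - 6 H^{2} + 6 H$)
$\left(\left(-3352 - 3223\right) + M{\left(100,-126 \right)}\right) + V{\left(j \right)} = \left(\left(-3352 - 3223\right) + 100^{2}\right) + \left(45 - 6 \left(-26\right)^{2} + 6 \left(-26\right)\right) = \left(-6575 + 10000\right) - 4167 = 3425 - 4167 = -742$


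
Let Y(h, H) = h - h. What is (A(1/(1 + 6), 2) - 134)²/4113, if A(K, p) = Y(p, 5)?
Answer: 17956/4113 ≈ 4.3657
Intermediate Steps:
Y(h, H) = 0
A(K, p) = 0
(A(1/(1 + 6), 2) - 134)²/4113 = (0 - 134)²/4113 = (-134)²*(1/4113) = 17956*(1/4113) = 17956/4113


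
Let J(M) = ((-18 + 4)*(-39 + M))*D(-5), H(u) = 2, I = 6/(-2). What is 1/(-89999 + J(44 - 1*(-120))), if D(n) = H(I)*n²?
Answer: -1/177499 ≈ -5.6338e-6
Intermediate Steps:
I = -3 (I = 6*(-½) = -3)
D(n) = 2*n²
J(M) = 27300 - 700*M (J(M) = ((-18 + 4)*(-39 + M))*(2*(-5)²) = (-14*(-39 + M))*(2*25) = (546 - 14*M)*50 = 27300 - 700*M)
1/(-89999 + J(44 - 1*(-120))) = 1/(-89999 + (27300 - 700*(44 - 1*(-120)))) = 1/(-89999 + (27300 - 700*(44 + 120))) = 1/(-89999 + (27300 - 700*164)) = 1/(-89999 + (27300 - 114800)) = 1/(-89999 - 87500) = 1/(-177499) = -1/177499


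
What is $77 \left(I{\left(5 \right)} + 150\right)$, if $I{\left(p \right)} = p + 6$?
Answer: $12397$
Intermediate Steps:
$I{\left(p \right)} = 6 + p$
$77 \left(I{\left(5 \right)} + 150\right) = 77 \left(\left(6 + 5\right) + 150\right) = 77 \left(11 + 150\right) = 77 \cdot 161 = 12397$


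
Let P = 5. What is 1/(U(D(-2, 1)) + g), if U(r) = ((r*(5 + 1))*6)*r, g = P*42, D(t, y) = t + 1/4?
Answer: 4/1281 ≈ 0.0031226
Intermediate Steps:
D(t, y) = ¼ + t (D(t, y) = t + ¼ = ¼ + t)
g = 210 (g = 5*42 = 210)
U(r) = 36*r² (U(r) = ((r*6)*6)*r = ((6*r)*6)*r = (36*r)*r = 36*r²)
1/(U(D(-2, 1)) + g) = 1/(36*(¼ - 2)² + 210) = 1/(36*(-7/4)² + 210) = 1/(36*(49/16) + 210) = 1/(441/4 + 210) = 1/(1281/4) = 4/1281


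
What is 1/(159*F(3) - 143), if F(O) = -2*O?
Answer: -1/1097 ≈ -0.00091158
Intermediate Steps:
1/(159*F(3) - 143) = 1/(159*(-2*3) - 143) = 1/(159*(-6) - 143) = 1/(-954 - 143) = 1/(-1097) = -1/1097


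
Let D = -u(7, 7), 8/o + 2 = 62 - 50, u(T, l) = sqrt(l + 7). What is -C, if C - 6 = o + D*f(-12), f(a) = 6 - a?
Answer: -34/5 + 18*sqrt(14) ≈ 60.550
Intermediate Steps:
u(T, l) = sqrt(7 + l)
o = 4/5 (o = 8/(-2 + (62 - 50)) = 8/(-2 + 12) = 8/10 = 8*(1/10) = 4/5 ≈ 0.80000)
D = -sqrt(14) (D = -sqrt(7 + 7) = -sqrt(14) ≈ -3.7417)
C = 34/5 - 18*sqrt(14) (C = 6 + (4/5 + (-sqrt(14))*(6 - 1*(-12))) = 6 + (4/5 + (-sqrt(14))*(6 + 12)) = 6 + (4/5 - sqrt(14)*18) = 6 + (4/5 - 18*sqrt(14)) = 34/5 - 18*sqrt(14) ≈ -60.550)
-C = -(34/5 - 18*sqrt(14)) = -34/5 + 18*sqrt(14)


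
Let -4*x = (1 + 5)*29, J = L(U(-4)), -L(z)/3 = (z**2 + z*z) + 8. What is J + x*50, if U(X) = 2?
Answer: -2223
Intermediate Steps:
L(z) = -24 - 6*z**2 (L(z) = -3*((z**2 + z*z) + 8) = -3*((z**2 + z**2) + 8) = -3*(2*z**2 + 8) = -3*(8 + 2*z**2) = -24 - 6*z**2)
J = -48 (J = -24 - 6*2**2 = -24 - 6*4 = -24 - 24 = -48)
x = -87/2 (x = -(1 + 5)*29/4 = -3*29/2 = -1/4*174 = -87/2 ≈ -43.500)
J + x*50 = -48 - 87/2*50 = -48 - 2175 = -2223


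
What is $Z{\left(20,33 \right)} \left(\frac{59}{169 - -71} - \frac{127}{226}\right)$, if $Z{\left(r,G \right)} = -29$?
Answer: $\frac{248617}{27120} \approx 9.1673$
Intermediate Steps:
$Z{\left(20,33 \right)} \left(\frac{59}{169 - -71} - \frac{127}{226}\right) = - 29 \left(\frac{59}{169 - -71} - \frac{127}{226}\right) = - 29 \left(\frac{59}{169 + 71} - \frac{127}{226}\right) = - 29 \left(\frac{59}{240} - \frac{127}{226}\right) = \left(-29\right) \left(- \frac{8573}{27120}\right) = \frac{248617}{27120}$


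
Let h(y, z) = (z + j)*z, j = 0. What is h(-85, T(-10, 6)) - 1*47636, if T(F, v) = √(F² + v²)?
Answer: -47500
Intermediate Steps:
h(y, z) = z² (h(y, z) = (z + 0)*z = z*z = z²)
h(-85, T(-10, 6)) - 1*47636 = (√((-10)² + 6²))² - 1*47636 = (√(100 + 36))² - 47636 = (√136)² - 47636 = (2*√34)² - 47636 = 136 - 47636 = -47500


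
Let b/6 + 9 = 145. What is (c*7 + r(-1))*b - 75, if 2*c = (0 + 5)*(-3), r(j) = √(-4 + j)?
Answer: -42915 + 816*I*√5 ≈ -42915.0 + 1824.6*I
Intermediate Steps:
b = 816 (b = -54 + 6*145 = -54 + 870 = 816)
c = -15/2 (c = ((0 + 5)*(-3))/2 = (5*(-3))/2 = (½)*(-15) = -15/2 ≈ -7.5000)
(c*7 + r(-1))*b - 75 = (-15/2*7 + √(-4 - 1))*816 - 75 = (-105/2 + √(-5))*816 - 75 = (-105/2 + I*√5)*816 - 75 = (-42840 + 816*I*√5) - 75 = -42915 + 816*I*√5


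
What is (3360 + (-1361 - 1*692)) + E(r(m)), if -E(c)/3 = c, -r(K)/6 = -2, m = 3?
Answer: 1271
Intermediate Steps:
r(K) = 12 (r(K) = -6*(-2) = 12)
E(c) = -3*c
(3360 + (-1361 - 1*692)) + E(r(m)) = (3360 + (-1361 - 1*692)) - 3*12 = (3360 + (-1361 - 692)) - 36 = (3360 - 2053) - 36 = 1307 - 36 = 1271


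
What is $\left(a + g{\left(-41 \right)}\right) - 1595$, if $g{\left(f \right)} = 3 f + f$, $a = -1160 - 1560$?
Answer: $-4479$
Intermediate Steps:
$a = -2720$ ($a = -1160 - 1560 = -2720$)
$g{\left(f \right)} = 4 f$
$\left(a + g{\left(-41 \right)}\right) - 1595 = \left(-2720 + 4 \left(-41\right)\right) - 1595 = \left(-2720 - 164\right) - 1595 = -2884 - 1595 = -4479$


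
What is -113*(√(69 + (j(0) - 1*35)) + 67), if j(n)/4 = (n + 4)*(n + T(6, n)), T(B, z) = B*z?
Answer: -7571 - 113*√34 ≈ -8229.9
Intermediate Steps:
j(n) = 28*n*(4 + n) (j(n) = 4*((n + 4)*(n + 6*n)) = 4*((4 + n)*(7*n)) = 4*(7*n*(4 + n)) = 28*n*(4 + n))
-113*(√(69 + (j(0) - 1*35)) + 67) = -113*(√(69 + (28*0*(4 + 0) - 1*35)) + 67) = -113*(√(69 + (28*0*4 - 35)) + 67) = -113*(√(69 + (0 - 35)) + 67) = -113*(√(69 - 35) + 67) = -113*(√34 + 67) = -113*(67 + √34) = -7571 - 113*√34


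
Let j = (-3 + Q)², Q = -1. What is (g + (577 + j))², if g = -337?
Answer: 65536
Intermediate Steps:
j = 16 (j = (-3 - 1)² = (-4)² = 16)
(g + (577 + j))² = (-337 + (577 + 16))² = (-337 + 593)² = 256² = 65536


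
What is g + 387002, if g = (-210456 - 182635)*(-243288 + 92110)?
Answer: 59427098200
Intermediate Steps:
g = 59426711198 (g = -393091*(-151178) = 59426711198)
g + 387002 = 59426711198 + 387002 = 59427098200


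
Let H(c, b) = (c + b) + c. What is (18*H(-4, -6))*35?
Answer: -8820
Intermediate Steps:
H(c, b) = b + 2*c (H(c, b) = (b + c) + c = b + 2*c)
(18*H(-4, -6))*35 = (18*(-6 + 2*(-4)))*35 = (18*(-6 - 8))*35 = (18*(-14))*35 = -252*35 = -8820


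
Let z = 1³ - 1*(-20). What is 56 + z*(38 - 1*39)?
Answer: 35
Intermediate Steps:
z = 21 (z = 1 + 20 = 21)
56 + z*(38 - 1*39) = 56 + 21*(38 - 1*39) = 56 + 21*(38 - 39) = 56 + 21*(-1) = 56 - 21 = 35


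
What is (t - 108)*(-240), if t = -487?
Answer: 142800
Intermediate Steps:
(t - 108)*(-240) = (-487 - 108)*(-240) = -595*(-240) = 142800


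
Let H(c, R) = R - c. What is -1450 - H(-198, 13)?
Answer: -1661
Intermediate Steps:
-1450 - H(-198, 13) = -1450 - (13 - 1*(-198)) = -1450 - (13 + 198) = -1450 - 1*211 = -1450 - 211 = -1661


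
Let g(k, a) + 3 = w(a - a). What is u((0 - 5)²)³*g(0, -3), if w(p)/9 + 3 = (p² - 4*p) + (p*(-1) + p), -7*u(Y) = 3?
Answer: 810/343 ≈ 2.3615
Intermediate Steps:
u(Y) = -3/7 (u(Y) = -⅐*3 = -3/7)
w(p) = -27 - 36*p + 9*p² (w(p) = -27 + 9*((p² - 4*p) + (p*(-1) + p)) = -27 + 9*((p² - 4*p) + (-p + p)) = -27 + 9*((p² - 4*p) + 0) = -27 + 9*(p² - 4*p) = -27 + (-36*p + 9*p²) = -27 - 36*p + 9*p²)
g(k, a) = -30 (g(k, a) = -3 + (-27 - 36*(a - a) + 9*(a - a)²) = -3 + (-27 - 36*0 + 9*0²) = -3 + (-27 + 0 + 9*0) = -3 + (-27 + 0 + 0) = -3 - 27 = -30)
u((0 - 5)²)³*g(0, -3) = (-3/7)³*(-30) = -27/343*(-30) = 810/343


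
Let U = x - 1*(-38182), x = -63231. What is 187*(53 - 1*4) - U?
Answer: 34212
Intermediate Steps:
U = -25049 (U = -63231 - 1*(-38182) = -63231 + 38182 = -25049)
187*(53 - 1*4) - U = 187*(53 - 1*4) - 1*(-25049) = 187*(53 - 4) + 25049 = 187*49 + 25049 = 9163 + 25049 = 34212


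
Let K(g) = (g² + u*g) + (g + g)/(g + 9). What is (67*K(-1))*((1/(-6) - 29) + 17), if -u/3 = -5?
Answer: 92929/8 ≈ 11616.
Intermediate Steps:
u = 15 (u = -3*(-5) = 15)
K(g) = g² + 15*g + 2*g/(9 + g) (K(g) = (g² + 15*g) + (g + g)/(g + 9) = (g² + 15*g) + (2*g)/(9 + g) = (g² + 15*g) + 2*g/(9 + g) = g² + 15*g + 2*g/(9 + g))
(67*K(-1))*((1/(-6) - 29) + 17) = (67*(-(137 + (-1)² + 24*(-1))/(9 - 1)))*((1/(-6) - 29) + 17) = (67*(-1*(137 + 1 - 24)/8))*((-⅙ - 29) + 17) = (67*(-1*⅛*114))*(-175/6 + 17) = (67*(-57/4))*(-73/6) = -3819/4*(-73/6) = 92929/8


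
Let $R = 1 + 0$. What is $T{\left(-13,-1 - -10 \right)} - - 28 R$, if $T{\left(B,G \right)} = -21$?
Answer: $7$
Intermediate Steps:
$R = 1$
$T{\left(-13,-1 - -10 \right)} - - 28 R = -21 - \left(-28\right) 1 = -21 - -28 = -21 + 28 = 7$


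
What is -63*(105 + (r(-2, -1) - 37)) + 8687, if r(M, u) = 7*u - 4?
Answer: 5096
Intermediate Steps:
r(M, u) = -4 + 7*u
-63*(105 + (r(-2, -1) - 37)) + 8687 = -63*(105 + ((-4 + 7*(-1)) - 37)) + 8687 = -63*(105 + ((-4 - 7) - 37)) + 8687 = -63*(105 + (-11 - 37)) + 8687 = -63*(105 - 48) + 8687 = -63*57 + 8687 = -3591 + 8687 = 5096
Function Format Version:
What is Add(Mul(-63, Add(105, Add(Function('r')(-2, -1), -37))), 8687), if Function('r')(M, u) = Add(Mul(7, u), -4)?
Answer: 5096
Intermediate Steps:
Function('r')(M, u) = Add(-4, Mul(7, u))
Add(Mul(-63, Add(105, Add(Function('r')(-2, -1), -37))), 8687) = Add(Mul(-63, Add(105, Add(Add(-4, Mul(7, -1)), -37))), 8687) = Add(Mul(-63, Add(105, Add(Add(-4, -7), -37))), 8687) = Add(Mul(-63, Add(105, Add(-11, -37))), 8687) = Add(Mul(-63, Add(105, -48)), 8687) = Add(Mul(-63, 57), 8687) = Add(-3591, 8687) = 5096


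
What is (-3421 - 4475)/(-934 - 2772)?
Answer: 3948/1853 ≈ 2.1306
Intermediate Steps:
(-3421 - 4475)/(-934 - 2772) = -7896/(-3706) = -7896*(-1/3706) = 3948/1853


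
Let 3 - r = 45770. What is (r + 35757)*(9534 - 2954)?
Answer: -65865800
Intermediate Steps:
r = -45767 (r = 3 - 1*45770 = 3 - 45770 = -45767)
(r + 35757)*(9534 - 2954) = (-45767 + 35757)*(9534 - 2954) = -10010*6580 = -65865800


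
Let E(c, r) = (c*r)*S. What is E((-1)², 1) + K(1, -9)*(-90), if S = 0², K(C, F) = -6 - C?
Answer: 630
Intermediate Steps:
S = 0
E(c, r) = 0 (E(c, r) = (c*r)*0 = 0)
E((-1)², 1) + K(1, -9)*(-90) = 0 + (-6 - 1*1)*(-90) = 0 + (-6 - 1)*(-90) = 0 - 7*(-90) = 0 + 630 = 630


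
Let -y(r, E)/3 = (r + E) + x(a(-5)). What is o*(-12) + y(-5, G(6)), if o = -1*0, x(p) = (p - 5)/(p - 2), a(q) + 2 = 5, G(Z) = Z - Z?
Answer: 21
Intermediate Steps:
G(Z) = 0
a(q) = 3 (a(q) = -2 + 5 = 3)
x(p) = (-5 + p)/(-2 + p)
y(r, E) = 6 - 3*E - 3*r (y(r, E) = -3*((r + E) + (-5 + 3)/(-2 + 3)) = -3*((E + r) - 2/1) = -3*((E + r) + 1*(-2)) = -3*((E + r) - 2) = -3*(-2 + E + r) = 6 - 3*E - 3*r)
o = 0
o*(-12) + y(-5, G(6)) = 0*(-12) + (6 - 3*0 - 3*(-5)) = 0 + (6 + 0 + 15) = 0 + 21 = 21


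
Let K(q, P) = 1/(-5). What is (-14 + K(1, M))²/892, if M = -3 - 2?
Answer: 5041/22300 ≈ 0.22605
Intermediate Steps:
M = -5
K(q, P) = -⅕
(-14 + K(1, M))²/892 = (-14 - ⅕)²/892 = (-71/5)²*(1/892) = (5041/25)*(1/892) = 5041/22300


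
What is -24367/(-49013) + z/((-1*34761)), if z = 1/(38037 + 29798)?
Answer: 57457688954632/115573263476655 ≈ 0.49715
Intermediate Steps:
z = 1/67835 ≈ 1.4742e-5
-24367/(-49013) + z/((-1*34761)) = -24367/(-49013) + 1/(67835*((-1*34761))) = -24367*(-1/49013) + (1/67835)/(-34761) = 24367/49013 + (1/67835)*(-1/34761) = 24367/49013 - 1/2358012435 = 57457688954632/115573263476655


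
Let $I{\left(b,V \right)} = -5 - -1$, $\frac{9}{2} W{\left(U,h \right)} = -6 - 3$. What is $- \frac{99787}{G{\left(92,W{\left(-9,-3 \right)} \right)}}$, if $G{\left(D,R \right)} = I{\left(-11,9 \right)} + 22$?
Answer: $- \frac{99787}{18} \approx -5543.7$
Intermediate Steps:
$W{\left(U,h \right)} = -2$ ($W{\left(U,h \right)} = \frac{2 \left(-6 - 3\right)}{9} = \frac{2}{9} \left(-9\right) = -2$)
$I{\left(b,V \right)} = -4$ ($I{\left(b,V \right)} = -5 + 1 = -4$)
$G{\left(D,R \right)} = 18$ ($G{\left(D,R \right)} = -4 + 22 = 18$)
$- \frac{99787}{G{\left(92,W{\left(-9,-3 \right)} \right)}} = - \frac{99787}{18}$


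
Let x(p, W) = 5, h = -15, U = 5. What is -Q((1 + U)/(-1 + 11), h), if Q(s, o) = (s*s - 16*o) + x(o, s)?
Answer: -6134/25 ≈ -245.36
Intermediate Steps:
Q(s, o) = 5 + s**2 - 16*o (Q(s, o) = (s*s - 16*o) + 5 = (s**2 - 16*o) + 5 = 5 + s**2 - 16*o)
-Q((1 + U)/(-1 + 11), h) = -(5 + ((1 + 5)/(-1 + 11))**2 - 16*(-15)) = -(5 + (6/10)**2 + 240) = -(5 + (6*(1/10))**2 + 240) = -(5 + (3/5)**2 + 240) = -(5 + 9/25 + 240) = -1*6134/25 = -6134/25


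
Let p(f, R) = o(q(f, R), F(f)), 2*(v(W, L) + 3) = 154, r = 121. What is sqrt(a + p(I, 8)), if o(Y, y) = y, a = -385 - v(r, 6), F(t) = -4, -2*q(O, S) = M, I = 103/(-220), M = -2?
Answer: I*sqrt(463) ≈ 21.517*I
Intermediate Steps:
I = -103/220 (I = 103*(-1/220) = -103/220 ≈ -0.46818)
v(W, L) = 74 (v(W, L) = -3 + (1/2)*154 = -3 + 77 = 74)
q(O, S) = 1 (q(O, S) = -1/2*(-2) = 1)
a = -459 (a = -385 - 1*74 = -385 - 74 = -459)
p(f, R) = -4
sqrt(a + p(I, 8)) = sqrt(-459 - 4) = sqrt(-463) = I*sqrt(463)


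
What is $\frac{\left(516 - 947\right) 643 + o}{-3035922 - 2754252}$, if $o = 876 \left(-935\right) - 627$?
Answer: $\frac{548410}{2895087} \approx 0.18943$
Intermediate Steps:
$o = -819687$ ($o = -819060 - 627 = -819687$)
$\frac{\left(516 - 947\right) 643 + o}{-3035922 - 2754252} = \frac{\left(516 - 947\right) 643 - 819687}{-3035922 - 2754252} = \frac{\left(-431\right) 643 - 819687}{-5790174} = \left(-277133 - 819687\right) \left(- \frac{1}{5790174}\right) = \left(-1096820\right) \left(- \frac{1}{5790174}\right) = \frac{548410}{2895087}$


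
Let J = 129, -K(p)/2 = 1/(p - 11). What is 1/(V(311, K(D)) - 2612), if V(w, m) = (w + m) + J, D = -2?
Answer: -13/28234 ≈ -0.00046044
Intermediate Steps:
K(p) = -2/(-11 + p) (K(p) = -2/(p - 11) = -2/(-11 + p))
V(w, m) = 129 + m + w (V(w, m) = (w + m) + 129 = (m + w) + 129 = 129 + m + w)
1/(V(311, K(D)) - 2612) = 1/((129 - 2/(-11 - 2) + 311) - 2612) = 1/((129 - 2/(-13) + 311) - 2612) = 1/((129 - 2*(-1/13) + 311) - 2612) = 1/((129 + 2/13 + 311) - 2612) = 1/(5722/13 - 2612) = 1/(-28234/13) = -13/28234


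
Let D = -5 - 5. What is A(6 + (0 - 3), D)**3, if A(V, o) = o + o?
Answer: -8000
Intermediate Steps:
D = -10
A(V, o) = 2*o
A(6 + (0 - 3), D)**3 = (2*(-10))**3 = (-20)**3 = -8000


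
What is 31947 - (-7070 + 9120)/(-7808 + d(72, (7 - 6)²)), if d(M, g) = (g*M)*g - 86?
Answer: 124945742/3911 ≈ 31947.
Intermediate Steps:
d(M, g) = -86 + M*g² (d(M, g) = (M*g)*g - 86 = M*g² - 86 = -86 + M*g²)
31947 - (-7070 + 9120)/(-7808 + d(72, (7 - 6)²)) = 31947 - (-7070 + 9120)/(-7808 + (-86 + 72*((7 - 6)²)²)) = 31947 - 2050/(-7808 + (-86 + 72*(1²)²)) = 31947 - 2050/(-7808 + (-86 + 72*1²)) = 31947 - 2050/(-7808 + (-86 + 72*1)) = 31947 - 2050/(-7808 + (-86 + 72)) = 31947 - 2050/(-7808 - 14) = 31947 - 2050/(-7822) = 31947 - 2050*(-1)/7822 = 31947 - 1*(-1025/3911) = 31947 + 1025/3911 = 124945742/3911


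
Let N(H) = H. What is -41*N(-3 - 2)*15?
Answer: 3075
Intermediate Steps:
-41*N(-3 - 2)*15 = -41*(-3 - 2)*15 = -41*(-5)*15 = 205*15 = 3075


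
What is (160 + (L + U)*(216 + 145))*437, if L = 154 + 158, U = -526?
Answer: -33690078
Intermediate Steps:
L = 312
(160 + (L + U)*(216 + 145))*437 = (160 + (312 - 526)*(216 + 145))*437 = (160 - 214*361)*437 = (160 - 77254)*437 = -77094*437 = -33690078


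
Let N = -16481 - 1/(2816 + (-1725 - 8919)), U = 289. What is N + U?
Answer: -126750975/7828 ≈ -16192.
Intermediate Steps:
N = -129013267/7828 (N = -16481 - 1/(2816 - 10644) = -16481 - 1/(-7828) = -16481 - 1*(-1/7828) = -16481 + 1/7828 = -129013267/7828 ≈ -16481.)
N + U = -129013267/7828 + 289 = -126750975/7828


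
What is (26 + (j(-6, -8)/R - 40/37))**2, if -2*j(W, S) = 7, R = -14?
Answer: 13875625/21904 ≈ 633.47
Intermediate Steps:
j(W, S) = -7/2 (j(W, S) = -1/2*7 = -7/2)
(26 + (j(-6, -8)/R - 40/37))**2 = (26 + (-7/2/(-14) - 40/37))**2 = (26 + (-7/2*(-1/14) - 40*1/37))**2 = (26 + (1/4 - 40/37))**2 = (26 - 123/148)**2 = (3725/148)**2 = 13875625/21904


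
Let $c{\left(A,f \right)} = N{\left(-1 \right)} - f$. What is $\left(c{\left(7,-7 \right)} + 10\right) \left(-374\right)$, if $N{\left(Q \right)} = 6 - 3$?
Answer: $-7480$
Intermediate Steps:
$N{\left(Q \right)} = 3$ ($N{\left(Q \right)} = 6 - 3 = 3$)
$c{\left(A,f \right)} = 3 - f$
$\left(c{\left(7,-7 \right)} + 10\right) \left(-374\right) = \left(\left(3 - -7\right) + 10\right) \left(-374\right) = \left(\left(3 + 7\right) + 10\right) \left(-374\right) = \left(10 + 10\right) \left(-374\right) = 20 \left(-374\right) = -7480$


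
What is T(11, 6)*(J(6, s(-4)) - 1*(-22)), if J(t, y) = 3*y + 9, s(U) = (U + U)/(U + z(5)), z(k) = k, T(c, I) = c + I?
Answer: 119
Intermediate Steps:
T(c, I) = I + c
s(U) = 2*U/(5 + U) (s(U) = (U + U)/(U + 5) = (2*U)/(5 + U) = 2*U/(5 + U))
J(t, y) = 9 + 3*y
T(11, 6)*(J(6, s(-4)) - 1*(-22)) = (6 + 11)*((9 + 3*(2*(-4)/(5 - 4))) - 1*(-22)) = 17*((9 + 3*(2*(-4)/1)) + 22) = 17*((9 + 3*(2*(-4)*1)) + 22) = 17*((9 + 3*(-8)) + 22) = 17*((9 - 24) + 22) = 17*(-15 + 22) = 17*7 = 119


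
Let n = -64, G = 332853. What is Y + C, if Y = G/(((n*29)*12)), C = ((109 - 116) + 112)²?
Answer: 81738649/7424 ≈ 11010.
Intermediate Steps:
C = 11025 (C = (-7 + 112)² = 105² = 11025)
Y = -110951/7424 (Y = 332853/((-64*29*12)) = 332853/((-1856*12)) = 332853/(-22272) = 332853*(-1/22272) = -110951/7424 ≈ -14.945)
Y + C = -110951/7424 + 11025 = 81738649/7424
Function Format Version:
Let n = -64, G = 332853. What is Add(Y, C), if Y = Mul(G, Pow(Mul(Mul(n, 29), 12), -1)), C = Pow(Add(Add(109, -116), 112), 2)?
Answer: Rational(81738649, 7424) ≈ 11010.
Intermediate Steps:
C = 11025 (C = Pow(Add(-7, 112), 2) = Pow(105, 2) = 11025)
Y = Rational(-110951, 7424) (Y = Mul(332853, Pow(Mul(Mul(-64, 29), 12), -1)) = Mul(332853, Pow(Mul(-1856, 12), -1)) = Mul(332853, Pow(-22272, -1)) = Mul(332853, Rational(-1, 22272)) = Rational(-110951, 7424) ≈ -14.945)
Add(Y, C) = Add(Rational(-110951, 7424), 11025) = Rational(81738649, 7424)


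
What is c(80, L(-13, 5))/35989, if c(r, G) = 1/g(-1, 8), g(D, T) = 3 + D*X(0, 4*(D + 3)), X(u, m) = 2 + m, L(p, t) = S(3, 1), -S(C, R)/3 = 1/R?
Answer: -1/251923 ≈ -3.9695e-6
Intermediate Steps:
S(C, R) = -3/R
L(p, t) = -3 (L(p, t) = -3/1 = -3*1 = -3)
g(D, T) = 3 + D*(14 + 4*D) (g(D, T) = 3 + D*(2 + 4*(D + 3)) = 3 + D*(2 + 4*(3 + D)) = 3 + D*(2 + (12 + 4*D)) = 3 + D*(14 + 4*D))
c(r, G) = -⅐ (c(r, G) = 1/(3 + 2*(-1)*(7 + 2*(-1))) = 1/(3 + 2*(-1)*(7 - 2)) = 1/(3 + 2*(-1)*5) = 1/(3 - 10) = 1/(-7) = -⅐)
c(80, L(-13, 5))/35989 = -⅐/35989 = -⅐*1/35989 = -1/251923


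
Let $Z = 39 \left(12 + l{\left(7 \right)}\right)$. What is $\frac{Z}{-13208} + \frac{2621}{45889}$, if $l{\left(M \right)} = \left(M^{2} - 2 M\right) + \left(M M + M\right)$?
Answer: $- \frac{11516765}{46623224} \approx -0.24702$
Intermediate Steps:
$l{\left(M \right)} = - M + 2 M^{2}$ ($l{\left(M \right)} = \left(M^{2} - 2 M\right) + \left(M^{2} + M\right) = \left(M^{2} - 2 M\right) + \left(M + M^{2}\right) = - M + 2 M^{2}$)
$Z = 4017$ ($Z = 39 \left(12 + 7 \left(-1 + 2 \cdot 7\right)\right) = 39 \left(12 + 7 \left(-1 + 14\right)\right) = 39 \left(12 + 7 \cdot 13\right) = 39 \left(12 + 91\right) = 39 \cdot 103 = 4017$)
$\frac{Z}{-13208} + \frac{2621}{45889} = \frac{4017}{-13208} + \frac{2621}{45889} = 4017 \left(- \frac{1}{13208}\right) + 2621 \cdot \frac{1}{45889} = - \frac{309}{1016} + \frac{2621}{45889} = - \frac{11516765}{46623224}$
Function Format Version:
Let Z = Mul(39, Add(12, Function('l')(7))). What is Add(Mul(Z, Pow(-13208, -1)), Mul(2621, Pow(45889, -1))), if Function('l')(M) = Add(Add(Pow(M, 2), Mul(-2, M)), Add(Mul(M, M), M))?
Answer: Rational(-11516765, 46623224) ≈ -0.24702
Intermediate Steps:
Function('l')(M) = Add(Mul(-1, M), Mul(2, Pow(M, 2))) (Function('l')(M) = Add(Add(Pow(M, 2), Mul(-2, M)), Add(Pow(M, 2), M)) = Add(Add(Pow(M, 2), Mul(-2, M)), Add(M, Pow(M, 2))) = Add(Mul(-1, M), Mul(2, Pow(M, 2))))
Z = 4017 (Z = Mul(39, Add(12, Mul(7, Add(-1, Mul(2, 7))))) = Mul(39, Add(12, Mul(7, Add(-1, 14)))) = Mul(39, Add(12, Mul(7, 13))) = Mul(39, Add(12, 91)) = Mul(39, 103) = 4017)
Add(Mul(Z, Pow(-13208, -1)), Mul(2621, Pow(45889, -1))) = Add(Mul(4017, Pow(-13208, -1)), Mul(2621, Pow(45889, -1))) = Add(Mul(4017, Rational(-1, 13208)), Mul(2621, Rational(1, 45889))) = Add(Rational(-309, 1016), Rational(2621, 45889)) = Rational(-11516765, 46623224)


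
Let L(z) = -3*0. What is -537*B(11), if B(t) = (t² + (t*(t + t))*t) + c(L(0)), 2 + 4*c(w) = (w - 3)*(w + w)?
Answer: -2988405/2 ≈ -1.4942e+6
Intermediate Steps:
L(z) = 0
c(w) = -½ + w*(-3 + w)/2 (c(w) = -½ + ((w - 3)*(w + w))/4 = -½ + ((-3 + w)*(2*w))/4 = -½ + (2*w*(-3 + w))/4 = -½ + w*(-3 + w)/2)
B(t) = -½ + t² + 2*t³ (B(t) = (t² + (t*(t + t))*t) + (-½ + (½)*0² - 3/2*0) = (t² + (t*(2*t))*t) + (-½ + (½)*0 + 0) = (t² + (2*t²)*t) + (-½ + 0 + 0) = (t² + 2*t³) - ½ = -½ + t² + 2*t³)
-537*B(11) = -537*(-½ + 11² + 2*11³) = -537*(-½ + 121 + 2*1331) = -537*(-½ + 121 + 2662) = -537*5565/2 = -2988405/2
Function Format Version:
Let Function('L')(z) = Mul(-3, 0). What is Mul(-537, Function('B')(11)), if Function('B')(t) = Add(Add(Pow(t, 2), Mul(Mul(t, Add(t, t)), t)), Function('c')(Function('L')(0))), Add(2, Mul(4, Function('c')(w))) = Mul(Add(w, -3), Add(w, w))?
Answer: Rational(-2988405, 2) ≈ -1.4942e+6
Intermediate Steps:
Function('L')(z) = 0
Function('c')(w) = Add(Rational(-1, 2), Mul(Rational(1, 2), w, Add(-3, w))) (Function('c')(w) = Add(Rational(-1, 2), Mul(Rational(1, 4), Mul(Add(w, -3), Add(w, w)))) = Add(Rational(-1, 2), Mul(Rational(1, 4), Mul(Add(-3, w), Mul(2, w)))) = Add(Rational(-1, 2), Mul(Rational(1, 4), Mul(2, w, Add(-3, w)))) = Add(Rational(-1, 2), Mul(Rational(1, 2), w, Add(-3, w))))
Function('B')(t) = Add(Rational(-1, 2), Pow(t, 2), Mul(2, Pow(t, 3))) (Function('B')(t) = Add(Add(Pow(t, 2), Mul(Mul(t, Add(t, t)), t)), Add(Rational(-1, 2), Mul(Rational(1, 2), Pow(0, 2)), Mul(Rational(-3, 2), 0))) = Add(Add(Pow(t, 2), Mul(Mul(t, Mul(2, t)), t)), Add(Rational(-1, 2), Mul(Rational(1, 2), 0), 0)) = Add(Add(Pow(t, 2), Mul(Mul(2, Pow(t, 2)), t)), Add(Rational(-1, 2), 0, 0)) = Add(Add(Pow(t, 2), Mul(2, Pow(t, 3))), Rational(-1, 2)) = Add(Rational(-1, 2), Pow(t, 2), Mul(2, Pow(t, 3))))
Mul(-537, Function('B')(11)) = Mul(-537, Add(Rational(-1, 2), Pow(11, 2), Mul(2, Pow(11, 3)))) = Mul(-537, Add(Rational(-1, 2), 121, Mul(2, 1331))) = Mul(-537, Add(Rational(-1, 2), 121, 2662)) = Mul(-537, Rational(5565, 2)) = Rational(-2988405, 2)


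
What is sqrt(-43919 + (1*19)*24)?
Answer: 7*I*sqrt(887) ≈ 208.48*I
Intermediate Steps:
sqrt(-43919 + (1*19)*24) = sqrt(-43919 + 19*24) = sqrt(-43919 + 456) = sqrt(-43463) = 7*I*sqrt(887)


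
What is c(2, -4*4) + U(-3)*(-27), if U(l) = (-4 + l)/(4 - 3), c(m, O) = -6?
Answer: 183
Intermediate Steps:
U(l) = -4 + l (U(l) = (-4 + l)/1 = (-4 + l)*1 = -4 + l)
c(2, -4*4) + U(-3)*(-27) = -6 + (-4 - 3)*(-27) = -6 - 7*(-27) = -6 + 189 = 183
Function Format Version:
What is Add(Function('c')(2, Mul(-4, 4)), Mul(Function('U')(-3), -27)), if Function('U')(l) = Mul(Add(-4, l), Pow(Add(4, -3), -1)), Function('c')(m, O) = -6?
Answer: 183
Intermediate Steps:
Function('U')(l) = Add(-4, l) (Function('U')(l) = Mul(Add(-4, l), Pow(1, -1)) = Mul(Add(-4, l), 1) = Add(-4, l))
Add(Function('c')(2, Mul(-4, 4)), Mul(Function('U')(-3), -27)) = Add(-6, Mul(Add(-4, -3), -27)) = Add(-6, Mul(-7, -27)) = Add(-6, 189) = 183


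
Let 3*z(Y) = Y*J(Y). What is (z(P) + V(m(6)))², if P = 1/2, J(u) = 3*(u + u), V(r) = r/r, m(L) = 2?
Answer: 9/4 ≈ 2.2500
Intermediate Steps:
V(r) = 1
J(u) = 6*u (J(u) = 3*(2*u) = 6*u)
P = ½ ≈ 0.50000
z(Y) = 2*Y² (z(Y) = (Y*(6*Y))/3 = (6*Y²)/3 = 2*Y²)
(z(P) + V(m(6)))² = (2*(½)² + 1)² = (2*(¼) + 1)² = (½ + 1)² = (3/2)² = 9/4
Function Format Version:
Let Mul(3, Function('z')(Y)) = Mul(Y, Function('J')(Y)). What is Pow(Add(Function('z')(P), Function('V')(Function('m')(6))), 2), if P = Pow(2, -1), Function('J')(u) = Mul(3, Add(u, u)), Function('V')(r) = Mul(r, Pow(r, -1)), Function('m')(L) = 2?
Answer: Rational(9, 4) ≈ 2.2500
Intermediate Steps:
Function('V')(r) = 1
Function('J')(u) = Mul(6, u) (Function('J')(u) = Mul(3, Mul(2, u)) = Mul(6, u))
P = Rational(1, 2) ≈ 0.50000
Function('z')(Y) = Mul(2, Pow(Y, 2)) (Function('z')(Y) = Mul(Rational(1, 3), Mul(Y, Mul(6, Y))) = Mul(Rational(1, 3), Mul(6, Pow(Y, 2))) = Mul(2, Pow(Y, 2)))
Pow(Add(Function('z')(P), Function('V')(Function('m')(6))), 2) = Pow(Add(Mul(2, Pow(Rational(1, 2), 2)), 1), 2) = Pow(Add(Mul(2, Rational(1, 4)), 1), 2) = Pow(Add(Rational(1, 2), 1), 2) = Pow(Rational(3, 2), 2) = Rational(9, 4)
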